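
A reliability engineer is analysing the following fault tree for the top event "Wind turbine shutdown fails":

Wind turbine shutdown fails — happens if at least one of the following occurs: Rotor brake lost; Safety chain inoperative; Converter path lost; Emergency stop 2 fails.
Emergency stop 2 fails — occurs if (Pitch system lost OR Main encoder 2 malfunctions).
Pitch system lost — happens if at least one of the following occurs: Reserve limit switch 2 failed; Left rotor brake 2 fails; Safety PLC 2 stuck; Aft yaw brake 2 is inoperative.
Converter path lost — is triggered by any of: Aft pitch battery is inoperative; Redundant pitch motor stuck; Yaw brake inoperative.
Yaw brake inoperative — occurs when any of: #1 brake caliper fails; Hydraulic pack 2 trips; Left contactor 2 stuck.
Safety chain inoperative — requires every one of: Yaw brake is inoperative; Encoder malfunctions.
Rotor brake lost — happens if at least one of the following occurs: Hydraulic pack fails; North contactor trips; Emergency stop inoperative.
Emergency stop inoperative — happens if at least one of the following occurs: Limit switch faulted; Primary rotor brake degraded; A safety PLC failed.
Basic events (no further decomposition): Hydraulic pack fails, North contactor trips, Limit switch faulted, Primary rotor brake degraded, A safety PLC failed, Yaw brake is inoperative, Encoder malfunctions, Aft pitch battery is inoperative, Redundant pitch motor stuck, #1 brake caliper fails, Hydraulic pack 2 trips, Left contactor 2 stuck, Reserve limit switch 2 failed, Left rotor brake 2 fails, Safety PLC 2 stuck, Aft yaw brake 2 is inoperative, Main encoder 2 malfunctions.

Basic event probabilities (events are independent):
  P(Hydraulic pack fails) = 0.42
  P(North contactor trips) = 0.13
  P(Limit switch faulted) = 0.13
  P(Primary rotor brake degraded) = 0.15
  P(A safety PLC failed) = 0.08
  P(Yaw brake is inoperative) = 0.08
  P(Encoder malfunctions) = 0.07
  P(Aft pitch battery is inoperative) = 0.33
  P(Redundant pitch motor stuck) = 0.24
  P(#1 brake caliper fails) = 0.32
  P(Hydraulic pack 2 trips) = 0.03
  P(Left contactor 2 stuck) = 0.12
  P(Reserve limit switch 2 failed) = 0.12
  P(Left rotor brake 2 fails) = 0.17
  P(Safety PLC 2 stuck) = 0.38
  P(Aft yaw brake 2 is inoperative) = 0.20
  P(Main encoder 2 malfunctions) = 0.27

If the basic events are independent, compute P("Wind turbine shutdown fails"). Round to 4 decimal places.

0.9733

P(Emergency stop inoperative) [OR] = 1 − (1−0.13) × (1−0.15) × (1−0.08) = 0.319660
P(Rotor brake lost) [OR] = 1 − (1−0.42) × (1−0.13) × (1−0.319660) = 0.656700
P(Safety chain inoperative) [AND] = 0.08 × 0.07 = 0.005600
P(Yaw brake inoperative) [OR] = 1 − (1−0.32) × (1−0.03) × (1−0.12) = 0.419552
P(Converter path lost) [OR] = 1 − (1−0.33) × (1−0.24) × (1−0.419552) = 0.704436
P(Pitch system lost) [OR] = 1 − (1−0.12) × (1−0.17) × (1−0.38) × (1−0.20) = 0.637722
P(Emergency stop 2 fails) [OR] = 1 − (1−0.637722) × (1−0.27) = 0.735537
P(Wind turbine shutdown fails) [OR] = 1 − (1−0.656700) × (1−0.005600) × (1−0.704436) × (1−0.735537) = 0.973316
Rounded to 4 decimal places: P(Wind turbine shutdown fails) ≈ 0.9733.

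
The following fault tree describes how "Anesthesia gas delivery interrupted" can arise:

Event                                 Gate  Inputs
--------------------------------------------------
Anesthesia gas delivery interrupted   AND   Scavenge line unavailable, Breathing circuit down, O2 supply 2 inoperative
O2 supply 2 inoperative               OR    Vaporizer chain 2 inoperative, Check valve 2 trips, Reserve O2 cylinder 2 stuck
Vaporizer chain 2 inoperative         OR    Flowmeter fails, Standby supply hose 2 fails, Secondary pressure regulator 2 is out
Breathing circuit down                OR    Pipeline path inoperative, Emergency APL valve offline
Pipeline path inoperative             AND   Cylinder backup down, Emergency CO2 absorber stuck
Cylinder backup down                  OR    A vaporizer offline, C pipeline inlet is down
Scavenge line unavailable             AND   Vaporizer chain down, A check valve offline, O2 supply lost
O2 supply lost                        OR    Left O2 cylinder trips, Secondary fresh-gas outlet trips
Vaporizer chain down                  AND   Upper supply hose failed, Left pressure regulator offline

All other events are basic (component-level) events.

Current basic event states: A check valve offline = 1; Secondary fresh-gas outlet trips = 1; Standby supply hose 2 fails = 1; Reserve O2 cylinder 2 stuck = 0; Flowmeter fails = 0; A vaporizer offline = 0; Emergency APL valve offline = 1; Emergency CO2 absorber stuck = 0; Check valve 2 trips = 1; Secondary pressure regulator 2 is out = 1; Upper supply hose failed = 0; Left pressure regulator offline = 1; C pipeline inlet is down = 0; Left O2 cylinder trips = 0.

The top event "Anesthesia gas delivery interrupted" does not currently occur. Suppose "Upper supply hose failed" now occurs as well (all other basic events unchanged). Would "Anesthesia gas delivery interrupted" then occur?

Counterfactual: set "Upper supply hose failed" to occurred.
Vaporizer chain down [AND]: Upper supply hose failed=occurs, Left pressure regulator offline=occurs → all inputs occur → occurs.
O2 supply lost [OR]: Left O2 cylinder trips=not, Secondary fresh-gas outlet trips=occurs → at least one input occurs → occurs.
Scavenge line unavailable [AND]: Vaporizer chain down=occurs, A check valve offline=occurs, O2 supply lost=occurs → all inputs occur → occurs.
Cylinder backup down [OR]: A vaporizer offline=not, C pipeline inlet is down=not → no input occurs → does not occur.
Pipeline path inoperative [AND]: Cylinder backup down=not, Emergency CO2 absorber stuck=not → not all inputs occur → does not occur.
Breathing circuit down [OR]: Pipeline path inoperative=not, Emergency APL valve offline=occurs → at least one input occurs → occurs.
Vaporizer chain 2 inoperative [OR]: Flowmeter fails=not, Standby supply hose 2 fails=occurs, Secondary pressure regulator 2 is out=occurs → at least one input occurs → occurs.
O2 supply 2 inoperative [OR]: Vaporizer chain 2 inoperative=occurs, Check valve 2 trips=occurs, Reserve O2 cylinder 2 stuck=not → at least one input occurs → occurs.
Anesthesia gas delivery interrupted [AND]: Scavenge line unavailable=occurs, Breathing circuit down=occurs, O2 supply 2 inoperative=occurs → all inputs occur → occurs.

Yes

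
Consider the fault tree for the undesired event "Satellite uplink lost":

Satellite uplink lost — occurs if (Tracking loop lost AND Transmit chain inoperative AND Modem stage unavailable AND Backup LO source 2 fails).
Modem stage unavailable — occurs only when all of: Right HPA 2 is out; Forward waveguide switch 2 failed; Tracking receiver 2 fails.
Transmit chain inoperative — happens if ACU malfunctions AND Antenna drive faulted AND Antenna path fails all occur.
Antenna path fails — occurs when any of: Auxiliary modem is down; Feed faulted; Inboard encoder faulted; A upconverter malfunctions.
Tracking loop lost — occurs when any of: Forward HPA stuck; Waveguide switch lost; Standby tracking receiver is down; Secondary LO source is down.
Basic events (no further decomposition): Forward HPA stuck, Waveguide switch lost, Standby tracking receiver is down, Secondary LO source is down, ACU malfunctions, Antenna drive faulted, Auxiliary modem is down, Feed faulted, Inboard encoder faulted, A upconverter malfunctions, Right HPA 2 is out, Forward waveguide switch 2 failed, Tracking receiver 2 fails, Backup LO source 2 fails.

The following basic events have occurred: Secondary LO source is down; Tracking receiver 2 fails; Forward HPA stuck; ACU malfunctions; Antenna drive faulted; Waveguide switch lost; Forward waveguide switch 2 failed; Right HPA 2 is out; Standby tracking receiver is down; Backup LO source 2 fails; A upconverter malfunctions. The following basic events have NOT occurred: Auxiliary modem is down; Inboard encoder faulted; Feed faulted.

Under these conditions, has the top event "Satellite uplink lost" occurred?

Yes

Tracking loop lost [OR]: Forward HPA stuck=occurs, Waveguide switch lost=occurs, Standby tracking receiver is down=occurs, Secondary LO source is down=occurs → at least one input occurs → occurs.
Antenna path fails [OR]: Auxiliary modem is down=not, Feed faulted=not, Inboard encoder faulted=not, A upconverter malfunctions=occurs → at least one input occurs → occurs.
Transmit chain inoperative [AND]: ACU malfunctions=occurs, Antenna drive faulted=occurs, Antenna path fails=occurs → all inputs occur → occurs.
Modem stage unavailable [AND]: Right HPA 2 is out=occurs, Forward waveguide switch 2 failed=occurs, Tracking receiver 2 fails=occurs → all inputs occur → occurs.
Satellite uplink lost [AND]: Tracking loop lost=occurs, Transmit chain inoperative=occurs, Modem stage unavailable=occurs, Backup LO source 2 fails=occurs → all inputs occur → occurs.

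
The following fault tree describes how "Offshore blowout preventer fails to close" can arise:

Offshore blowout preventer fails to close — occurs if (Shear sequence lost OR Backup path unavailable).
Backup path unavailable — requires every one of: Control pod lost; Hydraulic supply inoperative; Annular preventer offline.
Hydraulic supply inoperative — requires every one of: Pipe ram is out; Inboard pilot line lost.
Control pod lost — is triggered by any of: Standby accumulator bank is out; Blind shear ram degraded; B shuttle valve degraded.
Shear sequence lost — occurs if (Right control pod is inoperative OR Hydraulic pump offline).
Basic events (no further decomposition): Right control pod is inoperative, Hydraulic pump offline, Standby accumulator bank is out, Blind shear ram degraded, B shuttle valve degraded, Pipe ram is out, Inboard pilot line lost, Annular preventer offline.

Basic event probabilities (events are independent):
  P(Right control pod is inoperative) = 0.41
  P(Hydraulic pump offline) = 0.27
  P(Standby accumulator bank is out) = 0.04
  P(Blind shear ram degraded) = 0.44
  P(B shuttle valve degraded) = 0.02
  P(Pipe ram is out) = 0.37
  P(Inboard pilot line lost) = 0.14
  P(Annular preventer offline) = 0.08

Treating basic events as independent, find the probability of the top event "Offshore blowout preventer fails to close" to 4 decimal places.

P(Shear sequence lost) [OR] = 1 − (1−0.41) × (1−0.27) = 0.569300
P(Control pod lost) [OR] = 1 − (1−0.04) × (1−0.44) × (1−0.02) = 0.473152
P(Hydraulic supply inoperative) [AND] = 0.37 × 0.14 = 0.051800
P(Backup path unavailable) [AND] = 0.473152 × 0.051800 × 0.08 = 0.001961
P(Offshore blowout preventer fails to close) [OR] = 1 − (1−0.569300) × (1−0.001961) = 0.570145
Rounded to 4 decimal places: P(Offshore blowout preventer fails to close) ≈ 0.5701.

0.5701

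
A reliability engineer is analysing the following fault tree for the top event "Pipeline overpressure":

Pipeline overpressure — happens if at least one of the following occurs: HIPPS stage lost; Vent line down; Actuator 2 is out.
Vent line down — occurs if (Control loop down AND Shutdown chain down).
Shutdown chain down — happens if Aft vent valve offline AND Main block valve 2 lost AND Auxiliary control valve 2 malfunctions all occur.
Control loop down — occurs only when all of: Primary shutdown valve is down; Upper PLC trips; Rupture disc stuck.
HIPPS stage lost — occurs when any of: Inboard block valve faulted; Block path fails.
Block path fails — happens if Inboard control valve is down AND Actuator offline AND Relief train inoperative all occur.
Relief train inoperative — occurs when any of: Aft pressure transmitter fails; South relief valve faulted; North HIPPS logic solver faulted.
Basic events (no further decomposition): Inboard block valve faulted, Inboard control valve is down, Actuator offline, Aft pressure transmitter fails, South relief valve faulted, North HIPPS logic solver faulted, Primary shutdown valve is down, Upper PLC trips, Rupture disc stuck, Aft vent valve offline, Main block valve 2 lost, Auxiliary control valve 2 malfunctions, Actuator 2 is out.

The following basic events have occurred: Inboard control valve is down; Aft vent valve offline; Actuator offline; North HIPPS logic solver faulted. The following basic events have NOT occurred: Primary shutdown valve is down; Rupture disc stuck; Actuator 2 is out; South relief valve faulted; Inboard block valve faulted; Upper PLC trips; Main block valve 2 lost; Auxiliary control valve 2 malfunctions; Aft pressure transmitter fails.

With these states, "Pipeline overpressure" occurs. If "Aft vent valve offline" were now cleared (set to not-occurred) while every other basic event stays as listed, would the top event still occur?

Counterfactual: set "Aft vent valve offline" to not occurred.
Relief train inoperative [OR]: Aft pressure transmitter fails=not, South relief valve faulted=not, North HIPPS logic solver faulted=occurs → at least one input occurs → occurs.
Block path fails [AND]: Inboard control valve is down=occurs, Actuator offline=occurs, Relief train inoperative=occurs → all inputs occur → occurs.
HIPPS stage lost [OR]: Inboard block valve faulted=not, Block path fails=occurs → at least one input occurs → occurs.
Control loop down [AND]: Primary shutdown valve is down=not, Upper PLC trips=not, Rupture disc stuck=not → not all inputs occur → does not occur.
Shutdown chain down [AND]: Aft vent valve offline=not, Main block valve 2 lost=not, Auxiliary control valve 2 malfunctions=not → not all inputs occur → does not occur.
Vent line down [AND]: Control loop down=not, Shutdown chain down=not → not all inputs occur → does not occur.
Pipeline overpressure [OR]: HIPPS stage lost=occurs, Vent line down=not, Actuator 2 is out=not → at least one input occurs → occurs.

Yes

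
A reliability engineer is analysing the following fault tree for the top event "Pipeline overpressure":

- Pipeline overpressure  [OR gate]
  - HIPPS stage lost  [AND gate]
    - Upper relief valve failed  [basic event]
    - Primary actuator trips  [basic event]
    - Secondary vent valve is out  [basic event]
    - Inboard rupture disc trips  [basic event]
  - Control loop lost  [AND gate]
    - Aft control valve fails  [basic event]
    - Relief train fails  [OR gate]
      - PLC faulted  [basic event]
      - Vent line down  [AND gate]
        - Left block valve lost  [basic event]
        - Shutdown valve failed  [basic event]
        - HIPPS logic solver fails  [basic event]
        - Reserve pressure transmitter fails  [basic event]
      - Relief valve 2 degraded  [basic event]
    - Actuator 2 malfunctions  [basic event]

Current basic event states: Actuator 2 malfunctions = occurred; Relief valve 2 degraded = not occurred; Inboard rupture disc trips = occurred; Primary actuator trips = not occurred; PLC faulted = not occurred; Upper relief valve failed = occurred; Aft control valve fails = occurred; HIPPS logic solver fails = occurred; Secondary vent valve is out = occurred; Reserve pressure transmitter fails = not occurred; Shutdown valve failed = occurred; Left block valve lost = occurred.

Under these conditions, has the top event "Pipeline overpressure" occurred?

HIPPS stage lost [AND]: Upper relief valve failed=occurs, Primary actuator trips=not, Secondary vent valve is out=occurs, Inboard rupture disc trips=occurs → not all inputs occur → does not occur.
Vent line down [AND]: Left block valve lost=occurs, Shutdown valve failed=occurs, HIPPS logic solver fails=occurs, Reserve pressure transmitter fails=not → not all inputs occur → does not occur.
Relief train fails [OR]: PLC faulted=not, Vent line down=not, Relief valve 2 degraded=not → no input occurs → does not occur.
Control loop lost [AND]: Aft control valve fails=occurs, Relief train fails=not, Actuator 2 malfunctions=occurs → not all inputs occur → does not occur.
Pipeline overpressure [OR]: HIPPS stage lost=not, Control loop lost=not → no input occurs → does not occur.

No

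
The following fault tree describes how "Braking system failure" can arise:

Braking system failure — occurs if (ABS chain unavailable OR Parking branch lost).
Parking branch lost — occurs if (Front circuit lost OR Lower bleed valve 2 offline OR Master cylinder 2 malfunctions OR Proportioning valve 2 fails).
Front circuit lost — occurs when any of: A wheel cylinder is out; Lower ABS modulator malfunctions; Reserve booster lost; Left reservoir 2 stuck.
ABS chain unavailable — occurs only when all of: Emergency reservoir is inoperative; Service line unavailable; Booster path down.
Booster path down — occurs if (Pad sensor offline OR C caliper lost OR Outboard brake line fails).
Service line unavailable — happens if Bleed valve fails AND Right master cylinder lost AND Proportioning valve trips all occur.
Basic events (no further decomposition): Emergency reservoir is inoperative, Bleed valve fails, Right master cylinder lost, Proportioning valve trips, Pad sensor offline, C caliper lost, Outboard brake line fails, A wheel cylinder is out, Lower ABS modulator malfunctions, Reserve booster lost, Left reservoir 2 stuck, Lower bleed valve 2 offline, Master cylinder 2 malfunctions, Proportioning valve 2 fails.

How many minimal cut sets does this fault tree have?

10

Service line unavailable [AND]: one cut set from each child combined → 1 × 1 × 1 = 1 cut set(s).
Booster path down [OR]: union of children's cut sets → 3 cut set(s).
ABS chain unavailable [AND]: one cut set from each child combined → 1 × 1 × 3 = 3 cut set(s).
Front circuit lost [OR]: union of children's cut sets → 4 cut set(s).
Parking branch lost [OR]: union of children's cut sets → 7 cut set(s).
Braking system failure [OR]: union of children's cut sets → 10 cut set(s).
Minimal cut sets: {Bleed valve fails, Emergency reservoir is inoperative, Pad sensor offline, Proportioning valve trips, Right master cylinder lost}; {Bleed valve fails, C caliper lost, Emergency reservoir is inoperative, Proportioning valve trips, Right master cylinder lost}; {Bleed valve fails, Emergency reservoir is inoperative, Outboard brake line fails, Proportioning valve trips, Right master cylinder lost}; {A wheel cylinder is out}; {Lower ABS modulator malfunctions}; {Reserve booster lost}; {Left reservoir 2 stuck}; {Lower bleed valve 2 offline}; {Master cylinder 2 malfunctions}; {Proportioning valve 2 fails}.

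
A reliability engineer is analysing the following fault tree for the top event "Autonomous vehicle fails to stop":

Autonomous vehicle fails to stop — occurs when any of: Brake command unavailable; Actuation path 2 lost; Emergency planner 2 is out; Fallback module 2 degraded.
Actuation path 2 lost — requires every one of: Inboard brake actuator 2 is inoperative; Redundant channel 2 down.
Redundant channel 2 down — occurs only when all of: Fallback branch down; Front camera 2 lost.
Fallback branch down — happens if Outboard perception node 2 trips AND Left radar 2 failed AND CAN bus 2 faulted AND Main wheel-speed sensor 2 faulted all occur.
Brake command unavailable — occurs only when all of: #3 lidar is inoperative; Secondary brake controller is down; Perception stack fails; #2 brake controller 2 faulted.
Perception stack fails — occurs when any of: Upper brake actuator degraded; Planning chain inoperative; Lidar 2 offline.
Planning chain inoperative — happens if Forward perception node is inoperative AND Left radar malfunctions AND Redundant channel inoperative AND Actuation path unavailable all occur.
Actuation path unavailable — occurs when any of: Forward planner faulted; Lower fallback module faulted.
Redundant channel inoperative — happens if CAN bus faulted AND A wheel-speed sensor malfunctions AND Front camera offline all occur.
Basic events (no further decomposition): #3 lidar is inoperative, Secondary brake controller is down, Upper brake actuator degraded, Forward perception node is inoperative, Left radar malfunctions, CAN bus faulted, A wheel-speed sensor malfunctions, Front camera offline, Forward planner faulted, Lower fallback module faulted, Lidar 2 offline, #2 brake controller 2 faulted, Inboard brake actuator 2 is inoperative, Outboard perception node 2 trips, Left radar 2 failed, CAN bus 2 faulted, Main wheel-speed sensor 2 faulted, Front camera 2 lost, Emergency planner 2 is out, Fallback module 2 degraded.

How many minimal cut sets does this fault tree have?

7

Redundant channel inoperative [AND]: one cut set from each child combined → 1 × 1 × 1 = 1 cut set(s).
Actuation path unavailable [OR]: union of children's cut sets → 2 cut set(s).
Planning chain inoperative [AND]: one cut set from each child combined → 1 × 1 × 1 × 2 = 2 cut set(s).
Perception stack fails [OR]: union of children's cut sets → 4 cut set(s).
Brake command unavailable [AND]: one cut set from each child combined → 1 × 1 × 4 × 1 = 4 cut set(s).
Fallback branch down [AND]: one cut set from each child combined → 1 × 1 × 1 × 1 = 1 cut set(s).
Redundant channel 2 down [AND]: one cut set from each child combined → 1 × 1 = 1 cut set(s).
Actuation path 2 lost [AND]: one cut set from each child combined → 1 × 1 = 1 cut set(s).
Autonomous vehicle fails to stop [OR]: union of children's cut sets → 7 cut set(s).
Minimal cut sets: {#2 brake controller 2 faulted, #3 lidar is inoperative, Secondary brake controller is down, Upper brake actuator degraded}; {#2 brake controller 2 faulted, #3 lidar is inoperative, A wheel-speed sensor malfunctions, CAN bus faulted, Forward perception node is inoperative, Forward planner faulted, Front camera offline, Left radar malfunctions, Secondary brake controller is down}; {#2 brake controller 2 faulted, #3 lidar is inoperative, A wheel-speed sensor malfunctions, CAN bus faulted, Forward perception node is inoperative, Front camera offline, Left radar malfunctions, Lower fallback module faulted, Secondary brake controller is down}; {#2 brake controller 2 faulted, #3 lidar is inoperative, Lidar 2 offline, Secondary brake controller is down}; {CAN bus 2 faulted, Front camera 2 lost, Inboard brake actuator 2 is inoperative, Left radar 2 failed, Main wheel-speed sensor 2 faulted, Outboard perception node 2 trips}; {Emergency planner 2 is out}; {Fallback module 2 degraded}.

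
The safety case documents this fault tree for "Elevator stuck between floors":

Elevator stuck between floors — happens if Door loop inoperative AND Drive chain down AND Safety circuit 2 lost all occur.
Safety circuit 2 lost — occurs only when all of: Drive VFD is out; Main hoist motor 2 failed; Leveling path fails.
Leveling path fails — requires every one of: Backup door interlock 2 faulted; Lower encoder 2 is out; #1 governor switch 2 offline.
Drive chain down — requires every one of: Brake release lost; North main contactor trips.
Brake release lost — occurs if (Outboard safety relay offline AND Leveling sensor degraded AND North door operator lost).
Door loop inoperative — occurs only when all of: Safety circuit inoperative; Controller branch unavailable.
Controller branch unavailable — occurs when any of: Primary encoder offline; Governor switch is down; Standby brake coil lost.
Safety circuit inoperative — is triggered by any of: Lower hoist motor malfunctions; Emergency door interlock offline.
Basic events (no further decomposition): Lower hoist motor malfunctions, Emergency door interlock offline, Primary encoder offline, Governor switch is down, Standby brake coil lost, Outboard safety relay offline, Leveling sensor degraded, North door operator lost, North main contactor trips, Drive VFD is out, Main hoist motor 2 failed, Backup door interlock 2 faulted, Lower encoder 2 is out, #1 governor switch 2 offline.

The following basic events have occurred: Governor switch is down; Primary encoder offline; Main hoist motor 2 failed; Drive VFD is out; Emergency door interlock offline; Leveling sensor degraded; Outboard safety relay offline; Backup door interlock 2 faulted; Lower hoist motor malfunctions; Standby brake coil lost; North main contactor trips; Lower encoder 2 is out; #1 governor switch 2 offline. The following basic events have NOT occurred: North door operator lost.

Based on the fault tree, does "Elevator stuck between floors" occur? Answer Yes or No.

No

Safety circuit inoperative [OR]: Lower hoist motor malfunctions=occurs, Emergency door interlock offline=occurs → at least one input occurs → occurs.
Controller branch unavailable [OR]: Primary encoder offline=occurs, Governor switch is down=occurs, Standby brake coil lost=occurs → at least one input occurs → occurs.
Door loop inoperative [AND]: Safety circuit inoperative=occurs, Controller branch unavailable=occurs → all inputs occur → occurs.
Brake release lost [AND]: Outboard safety relay offline=occurs, Leveling sensor degraded=occurs, North door operator lost=not → not all inputs occur → does not occur.
Drive chain down [AND]: Brake release lost=not, North main contactor trips=occurs → not all inputs occur → does not occur.
Leveling path fails [AND]: Backup door interlock 2 faulted=occurs, Lower encoder 2 is out=occurs, #1 governor switch 2 offline=occurs → all inputs occur → occurs.
Safety circuit 2 lost [AND]: Drive VFD is out=occurs, Main hoist motor 2 failed=occurs, Leveling path fails=occurs → all inputs occur → occurs.
Elevator stuck between floors [AND]: Door loop inoperative=occurs, Drive chain down=not, Safety circuit 2 lost=occurs → not all inputs occur → does not occur.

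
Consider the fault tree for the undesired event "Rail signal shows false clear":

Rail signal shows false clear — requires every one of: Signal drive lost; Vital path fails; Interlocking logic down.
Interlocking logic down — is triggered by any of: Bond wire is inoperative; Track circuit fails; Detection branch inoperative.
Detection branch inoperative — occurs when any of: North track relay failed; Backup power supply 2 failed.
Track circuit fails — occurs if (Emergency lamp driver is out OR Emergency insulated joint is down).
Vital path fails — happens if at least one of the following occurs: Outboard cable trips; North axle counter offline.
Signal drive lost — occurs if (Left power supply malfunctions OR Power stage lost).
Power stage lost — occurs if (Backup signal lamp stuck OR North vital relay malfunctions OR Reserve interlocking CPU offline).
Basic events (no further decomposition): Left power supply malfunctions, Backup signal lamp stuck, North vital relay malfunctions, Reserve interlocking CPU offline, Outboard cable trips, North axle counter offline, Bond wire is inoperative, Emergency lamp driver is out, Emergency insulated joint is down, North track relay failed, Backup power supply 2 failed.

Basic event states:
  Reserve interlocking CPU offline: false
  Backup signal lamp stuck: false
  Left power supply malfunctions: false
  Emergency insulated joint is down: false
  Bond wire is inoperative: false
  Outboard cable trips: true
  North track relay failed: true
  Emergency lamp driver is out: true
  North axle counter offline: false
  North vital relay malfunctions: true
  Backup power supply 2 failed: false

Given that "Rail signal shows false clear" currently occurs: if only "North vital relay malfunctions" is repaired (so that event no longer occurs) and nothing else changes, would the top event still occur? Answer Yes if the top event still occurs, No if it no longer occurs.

Counterfactual: set "North vital relay malfunctions" to not occurred.
Power stage lost [OR]: Backup signal lamp stuck=not, North vital relay malfunctions=not, Reserve interlocking CPU offline=not → no input occurs → does not occur.
Signal drive lost [OR]: Left power supply malfunctions=not, Power stage lost=not → no input occurs → does not occur.
Vital path fails [OR]: Outboard cable trips=occurs, North axle counter offline=not → at least one input occurs → occurs.
Track circuit fails [OR]: Emergency lamp driver is out=occurs, Emergency insulated joint is down=not → at least one input occurs → occurs.
Detection branch inoperative [OR]: North track relay failed=occurs, Backup power supply 2 failed=not → at least one input occurs → occurs.
Interlocking logic down [OR]: Bond wire is inoperative=not, Track circuit fails=occurs, Detection branch inoperative=occurs → at least one input occurs → occurs.
Rail signal shows false clear [AND]: Signal drive lost=not, Vital path fails=occurs, Interlocking logic down=occurs → not all inputs occur → does not occur.

No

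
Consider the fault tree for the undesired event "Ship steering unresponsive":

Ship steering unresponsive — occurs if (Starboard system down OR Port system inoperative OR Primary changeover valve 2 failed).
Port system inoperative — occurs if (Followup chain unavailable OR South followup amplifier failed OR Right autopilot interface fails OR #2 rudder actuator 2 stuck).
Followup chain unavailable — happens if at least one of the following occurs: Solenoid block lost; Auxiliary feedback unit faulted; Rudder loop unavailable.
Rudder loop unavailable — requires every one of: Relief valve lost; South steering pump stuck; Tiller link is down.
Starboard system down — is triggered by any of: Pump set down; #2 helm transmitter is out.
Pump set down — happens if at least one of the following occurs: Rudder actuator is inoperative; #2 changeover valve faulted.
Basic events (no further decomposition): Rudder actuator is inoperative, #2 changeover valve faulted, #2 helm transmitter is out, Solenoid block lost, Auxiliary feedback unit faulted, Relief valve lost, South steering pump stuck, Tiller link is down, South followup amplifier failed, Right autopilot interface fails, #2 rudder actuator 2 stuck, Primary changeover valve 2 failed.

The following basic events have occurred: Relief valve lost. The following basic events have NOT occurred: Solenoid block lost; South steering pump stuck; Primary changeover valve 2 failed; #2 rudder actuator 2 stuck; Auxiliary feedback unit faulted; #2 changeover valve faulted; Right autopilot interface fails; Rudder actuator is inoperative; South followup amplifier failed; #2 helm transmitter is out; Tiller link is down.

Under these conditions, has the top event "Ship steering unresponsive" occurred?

Pump set down [OR]: Rudder actuator is inoperative=not, #2 changeover valve faulted=not → no input occurs → does not occur.
Starboard system down [OR]: Pump set down=not, #2 helm transmitter is out=not → no input occurs → does not occur.
Rudder loop unavailable [AND]: Relief valve lost=occurs, South steering pump stuck=not, Tiller link is down=not → not all inputs occur → does not occur.
Followup chain unavailable [OR]: Solenoid block lost=not, Auxiliary feedback unit faulted=not, Rudder loop unavailable=not → no input occurs → does not occur.
Port system inoperative [OR]: Followup chain unavailable=not, South followup amplifier failed=not, Right autopilot interface fails=not, #2 rudder actuator 2 stuck=not → no input occurs → does not occur.
Ship steering unresponsive [OR]: Starboard system down=not, Port system inoperative=not, Primary changeover valve 2 failed=not → no input occurs → does not occur.

No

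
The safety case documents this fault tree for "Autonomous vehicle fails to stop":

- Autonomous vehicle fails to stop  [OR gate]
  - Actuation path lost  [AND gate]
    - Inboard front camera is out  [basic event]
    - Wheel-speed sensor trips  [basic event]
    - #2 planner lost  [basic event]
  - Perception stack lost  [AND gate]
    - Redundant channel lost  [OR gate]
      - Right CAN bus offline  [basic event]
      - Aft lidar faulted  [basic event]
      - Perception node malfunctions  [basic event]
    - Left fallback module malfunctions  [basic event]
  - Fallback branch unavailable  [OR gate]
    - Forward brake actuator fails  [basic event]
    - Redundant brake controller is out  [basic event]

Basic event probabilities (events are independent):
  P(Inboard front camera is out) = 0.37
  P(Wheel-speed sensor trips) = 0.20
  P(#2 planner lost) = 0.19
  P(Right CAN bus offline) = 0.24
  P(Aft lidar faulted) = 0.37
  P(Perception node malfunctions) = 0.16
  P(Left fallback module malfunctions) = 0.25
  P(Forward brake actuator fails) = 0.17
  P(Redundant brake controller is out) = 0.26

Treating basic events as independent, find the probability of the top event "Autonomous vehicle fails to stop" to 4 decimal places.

P(Actuation path lost) [AND] = 0.37 × 0.20 × 0.19 = 0.014060
P(Redundant channel lost) [OR] = 1 − (1−0.24) × (1−0.37) × (1−0.16) = 0.597808
P(Perception stack lost) [AND] = 0.597808 × 0.25 = 0.149452
P(Fallback branch unavailable) [OR] = 1 − (1−0.17) × (1−0.26) = 0.385800
P(Autonomous vehicle fails to stop) [OR] = 1 − (1−0.014060) × (1−0.149452) × (1−0.385800) = 0.484938
Rounded to 4 decimal places: P(Autonomous vehicle fails to stop) ≈ 0.4849.

0.4849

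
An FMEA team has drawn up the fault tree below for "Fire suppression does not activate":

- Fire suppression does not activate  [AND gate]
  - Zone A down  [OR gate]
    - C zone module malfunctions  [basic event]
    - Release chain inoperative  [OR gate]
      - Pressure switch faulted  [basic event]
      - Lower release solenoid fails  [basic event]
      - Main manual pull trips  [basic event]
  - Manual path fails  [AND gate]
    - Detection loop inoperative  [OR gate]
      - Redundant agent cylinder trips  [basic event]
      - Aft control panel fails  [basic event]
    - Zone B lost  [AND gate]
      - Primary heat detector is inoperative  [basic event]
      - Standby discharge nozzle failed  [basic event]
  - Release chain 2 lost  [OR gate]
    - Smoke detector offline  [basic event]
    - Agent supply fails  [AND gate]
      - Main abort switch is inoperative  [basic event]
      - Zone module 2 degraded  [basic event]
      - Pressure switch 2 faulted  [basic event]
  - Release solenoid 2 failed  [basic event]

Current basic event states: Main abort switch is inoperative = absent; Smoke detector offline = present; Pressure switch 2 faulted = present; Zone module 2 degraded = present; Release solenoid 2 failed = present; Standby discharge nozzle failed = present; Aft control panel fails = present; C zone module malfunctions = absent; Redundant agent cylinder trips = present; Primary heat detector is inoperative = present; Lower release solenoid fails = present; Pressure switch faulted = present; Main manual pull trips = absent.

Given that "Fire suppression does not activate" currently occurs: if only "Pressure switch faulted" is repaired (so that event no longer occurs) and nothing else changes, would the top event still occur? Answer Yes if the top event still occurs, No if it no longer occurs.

Yes

Counterfactual: set "Pressure switch faulted" to not occurred.
Release chain inoperative [OR]: Pressure switch faulted=not, Lower release solenoid fails=occurs, Main manual pull trips=not → at least one input occurs → occurs.
Zone A down [OR]: C zone module malfunctions=not, Release chain inoperative=occurs → at least one input occurs → occurs.
Detection loop inoperative [OR]: Redundant agent cylinder trips=occurs, Aft control panel fails=occurs → at least one input occurs → occurs.
Zone B lost [AND]: Primary heat detector is inoperative=occurs, Standby discharge nozzle failed=occurs → all inputs occur → occurs.
Manual path fails [AND]: Detection loop inoperative=occurs, Zone B lost=occurs → all inputs occur → occurs.
Agent supply fails [AND]: Main abort switch is inoperative=not, Zone module 2 degraded=occurs, Pressure switch 2 faulted=occurs → not all inputs occur → does not occur.
Release chain 2 lost [OR]: Smoke detector offline=occurs, Agent supply fails=not → at least one input occurs → occurs.
Fire suppression does not activate [AND]: Zone A down=occurs, Manual path fails=occurs, Release chain 2 lost=occurs, Release solenoid 2 failed=occurs → all inputs occur → occurs.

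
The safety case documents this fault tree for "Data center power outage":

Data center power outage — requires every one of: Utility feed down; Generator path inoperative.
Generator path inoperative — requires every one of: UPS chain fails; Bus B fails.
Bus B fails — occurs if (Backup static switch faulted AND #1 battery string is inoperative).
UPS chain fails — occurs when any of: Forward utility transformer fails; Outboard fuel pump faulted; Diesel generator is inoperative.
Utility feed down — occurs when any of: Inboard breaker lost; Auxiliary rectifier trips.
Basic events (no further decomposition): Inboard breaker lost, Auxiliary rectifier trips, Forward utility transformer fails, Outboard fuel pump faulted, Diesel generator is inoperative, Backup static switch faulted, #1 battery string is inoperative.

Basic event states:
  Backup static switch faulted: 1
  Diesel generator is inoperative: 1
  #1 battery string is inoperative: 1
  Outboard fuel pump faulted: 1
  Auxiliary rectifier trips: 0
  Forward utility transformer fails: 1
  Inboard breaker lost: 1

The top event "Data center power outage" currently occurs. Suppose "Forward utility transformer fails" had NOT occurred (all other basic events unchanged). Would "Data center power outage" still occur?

Counterfactual: set "Forward utility transformer fails" to not occurred.
Utility feed down [OR]: Inboard breaker lost=occurs, Auxiliary rectifier trips=not → at least one input occurs → occurs.
UPS chain fails [OR]: Forward utility transformer fails=not, Outboard fuel pump faulted=occurs, Diesel generator is inoperative=occurs → at least one input occurs → occurs.
Bus B fails [AND]: Backup static switch faulted=occurs, #1 battery string is inoperative=occurs → all inputs occur → occurs.
Generator path inoperative [AND]: UPS chain fails=occurs, Bus B fails=occurs → all inputs occur → occurs.
Data center power outage [AND]: Utility feed down=occurs, Generator path inoperative=occurs → all inputs occur → occurs.

Yes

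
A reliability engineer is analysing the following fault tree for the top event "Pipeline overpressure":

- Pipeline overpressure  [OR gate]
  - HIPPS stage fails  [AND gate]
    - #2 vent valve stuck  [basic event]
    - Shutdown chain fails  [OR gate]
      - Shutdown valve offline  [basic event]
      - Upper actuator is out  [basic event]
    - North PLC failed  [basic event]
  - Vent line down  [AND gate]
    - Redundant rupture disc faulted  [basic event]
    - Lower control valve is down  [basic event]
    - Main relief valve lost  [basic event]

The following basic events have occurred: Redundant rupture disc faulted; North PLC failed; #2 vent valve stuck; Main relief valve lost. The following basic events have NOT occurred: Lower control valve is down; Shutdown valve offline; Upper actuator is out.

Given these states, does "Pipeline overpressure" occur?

Shutdown chain fails [OR]: Shutdown valve offline=not, Upper actuator is out=not → no input occurs → does not occur.
HIPPS stage fails [AND]: #2 vent valve stuck=occurs, Shutdown chain fails=not, North PLC failed=occurs → not all inputs occur → does not occur.
Vent line down [AND]: Redundant rupture disc faulted=occurs, Lower control valve is down=not, Main relief valve lost=occurs → not all inputs occur → does not occur.
Pipeline overpressure [OR]: HIPPS stage fails=not, Vent line down=not → no input occurs → does not occur.

No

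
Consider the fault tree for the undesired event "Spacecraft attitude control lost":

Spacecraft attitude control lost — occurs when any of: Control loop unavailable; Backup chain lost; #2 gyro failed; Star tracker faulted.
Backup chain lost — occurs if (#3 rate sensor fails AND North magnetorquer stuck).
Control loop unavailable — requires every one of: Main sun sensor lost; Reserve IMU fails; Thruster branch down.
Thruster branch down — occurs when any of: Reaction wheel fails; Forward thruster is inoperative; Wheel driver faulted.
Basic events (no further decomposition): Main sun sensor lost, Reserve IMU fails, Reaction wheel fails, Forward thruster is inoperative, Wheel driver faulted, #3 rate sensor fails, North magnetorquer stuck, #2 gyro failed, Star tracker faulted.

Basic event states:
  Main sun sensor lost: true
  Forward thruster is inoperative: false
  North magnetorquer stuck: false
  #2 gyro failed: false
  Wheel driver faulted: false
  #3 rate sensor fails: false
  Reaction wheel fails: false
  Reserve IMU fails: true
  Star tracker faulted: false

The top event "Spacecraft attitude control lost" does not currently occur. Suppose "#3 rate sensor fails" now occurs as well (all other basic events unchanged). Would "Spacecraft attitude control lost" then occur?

No

Counterfactual: set "#3 rate sensor fails" to occurred.
Thruster branch down [OR]: Reaction wheel fails=not, Forward thruster is inoperative=not, Wheel driver faulted=not → no input occurs → does not occur.
Control loop unavailable [AND]: Main sun sensor lost=occurs, Reserve IMU fails=occurs, Thruster branch down=not → not all inputs occur → does not occur.
Backup chain lost [AND]: #3 rate sensor fails=occurs, North magnetorquer stuck=not → not all inputs occur → does not occur.
Spacecraft attitude control lost [OR]: Control loop unavailable=not, Backup chain lost=not, #2 gyro failed=not, Star tracker faulted=not → no input occurs → does not occur.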